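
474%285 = 189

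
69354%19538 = 10740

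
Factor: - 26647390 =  - 2^1*5^1*7^1*11^1*34607^1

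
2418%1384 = 1034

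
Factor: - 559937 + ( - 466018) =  - 3^2 * 5^1 * 7^1*3257^1 =- 1025955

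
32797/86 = 381 + 31/86 = 381.36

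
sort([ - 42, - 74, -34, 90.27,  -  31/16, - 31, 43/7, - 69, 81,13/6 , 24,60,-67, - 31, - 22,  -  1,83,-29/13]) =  [ - 74 ,  -  69, - 67, - 42, - 34,-31, - 31 , - 22,  -  29/13, - 31/16, -1 , 13/6, 43/7,24, 60, 81,83,90.27]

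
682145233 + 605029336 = 1287174569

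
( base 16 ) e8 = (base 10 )232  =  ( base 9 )277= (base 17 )DB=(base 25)97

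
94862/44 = 47431/22 = 2155.95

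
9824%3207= 203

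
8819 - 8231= 588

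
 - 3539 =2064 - 5603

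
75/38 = 1 + 37/38 = 1.97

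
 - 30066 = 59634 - 89700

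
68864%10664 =4880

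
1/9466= 1/9466 = 0.00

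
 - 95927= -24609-71318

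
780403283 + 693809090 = 1474212373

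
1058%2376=1058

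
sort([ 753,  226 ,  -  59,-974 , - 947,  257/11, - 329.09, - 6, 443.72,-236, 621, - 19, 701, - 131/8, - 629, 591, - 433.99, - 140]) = [ - 974, - 947 ,- 629, - 433.99, -329.09,  -  236, - 140 , - 59 , - 19, - 131/8, - 6,257/11,  226,443.72,591,621,701 , 753] 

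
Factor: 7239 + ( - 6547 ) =692= 2^2 * 173^1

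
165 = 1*165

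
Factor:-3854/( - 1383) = 2^1*3^( - 1)*41^1*47^1*461^(  -  1 )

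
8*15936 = 127488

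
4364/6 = 727 + 1/3  =  727.33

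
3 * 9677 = 29031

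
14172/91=14172/91 = 155.74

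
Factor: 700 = 2^2*5^2*7^1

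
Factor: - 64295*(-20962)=2^1*5^1*7^1 * 11^1 * 47^1*167^1*223^1=1347751790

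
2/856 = 1/428=0.00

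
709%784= 709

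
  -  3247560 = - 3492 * 930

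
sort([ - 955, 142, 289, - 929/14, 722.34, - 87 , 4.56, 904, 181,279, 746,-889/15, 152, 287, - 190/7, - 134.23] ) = [ - 955, - 134.23,-87, - 929/14,-889/15 , - 190/7,4.56, 142,152, 181,279, 287 , 289, 722.34, 746, 904]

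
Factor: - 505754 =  - 2^1 * 252877^1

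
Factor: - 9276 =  - 2^2*3^1*773^1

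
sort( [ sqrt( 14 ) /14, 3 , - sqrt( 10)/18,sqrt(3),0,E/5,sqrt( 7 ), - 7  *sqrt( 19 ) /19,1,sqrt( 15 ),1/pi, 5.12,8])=[-7 * sqrt( 19 ) /19, - sqrt ( 10 ) /18,0 , sqrt( 14) /14 , 1/pi,E/5,  1,sqrt(3), sqrt( 7),3,sqrt( 15),5.12,8] 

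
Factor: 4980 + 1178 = 6158=2^1 * 3079^1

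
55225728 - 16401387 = 38824341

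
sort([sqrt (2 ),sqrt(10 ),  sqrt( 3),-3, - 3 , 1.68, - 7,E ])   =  [-7 , - 3,  -  3, sqrt (2),1.68,sqrt(3),E,sqrt(10)]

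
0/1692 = 0 = 0.00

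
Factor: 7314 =2^1*3^1*23^1*53^1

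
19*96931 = 1841689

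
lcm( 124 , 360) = 11160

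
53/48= 53/48 = 1.10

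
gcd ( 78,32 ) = 2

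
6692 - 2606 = 4086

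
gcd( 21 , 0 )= 21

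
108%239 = 108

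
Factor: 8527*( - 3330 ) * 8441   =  -2^1*3^2 * 5^1*23^1*37^1  *367^1*8527^1 = -239681435310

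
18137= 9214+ 8923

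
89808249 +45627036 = 135435285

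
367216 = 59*6224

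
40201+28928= 69129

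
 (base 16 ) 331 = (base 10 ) 817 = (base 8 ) 1461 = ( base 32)ph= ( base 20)20H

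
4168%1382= 22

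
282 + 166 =448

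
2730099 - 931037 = 1799062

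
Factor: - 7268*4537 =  - 2^2*13^1*23^1* 79^1*349^1=- 32974916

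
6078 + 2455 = 8533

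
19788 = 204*97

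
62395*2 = 124790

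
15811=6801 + 9010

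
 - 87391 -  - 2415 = - 84976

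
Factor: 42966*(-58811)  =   - 2526873426  =  - 2^1*3^2*7^1 *11^1*23^1*31^1*2557^1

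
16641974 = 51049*326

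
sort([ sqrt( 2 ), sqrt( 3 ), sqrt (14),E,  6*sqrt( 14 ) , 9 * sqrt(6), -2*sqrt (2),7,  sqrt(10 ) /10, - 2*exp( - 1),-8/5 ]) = [ - 2*sqrt( 2 ), - 8/5, - 2 * exp( - 1), sqrt( 10 ) /10 , sqrt ( 2 ), sqrt( 3 ),E,  sqrt(14 ),7, 9*sqrt( 6 )  ,  6*sqrt (14)]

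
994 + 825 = 1819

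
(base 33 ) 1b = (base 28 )1g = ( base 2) 101100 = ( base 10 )44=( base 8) 54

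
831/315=277/105= 2.64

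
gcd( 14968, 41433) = 1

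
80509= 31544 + 48965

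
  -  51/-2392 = 51/2392 = 0.02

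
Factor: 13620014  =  2^1*419^1*16253^1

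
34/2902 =17/1451 = 0.01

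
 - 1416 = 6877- 8293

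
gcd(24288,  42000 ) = 48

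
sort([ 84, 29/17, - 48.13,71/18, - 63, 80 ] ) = [  -  63 , - 48.13, 29/17, 71/18, 80,84]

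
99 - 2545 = -2446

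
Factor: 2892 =2^2*3^1 * 241^1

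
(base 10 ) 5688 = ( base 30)69I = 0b1011000111000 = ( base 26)8ak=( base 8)13070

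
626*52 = 32552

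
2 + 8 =10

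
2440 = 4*610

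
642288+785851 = 1428139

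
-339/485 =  - 1+146/485 = - 0.70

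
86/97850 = 43/48925 = 0.00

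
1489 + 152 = 1641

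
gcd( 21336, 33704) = 8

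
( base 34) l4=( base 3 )222121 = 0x2CE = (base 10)718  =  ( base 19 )1if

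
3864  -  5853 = - 1989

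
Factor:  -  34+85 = 3^1*  17^1 = 51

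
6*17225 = 103350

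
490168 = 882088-391920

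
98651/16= 98651/16 = 6165.69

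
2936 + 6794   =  9730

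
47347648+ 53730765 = 101078413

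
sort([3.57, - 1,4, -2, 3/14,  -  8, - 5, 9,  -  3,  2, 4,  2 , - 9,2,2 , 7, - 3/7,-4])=[ - 9, - 8, - 5 , - 4, - 3,-2, - 1,  -  3/7, 3/14 , 2,2, 2,2,3.57, 4, 4, 7,9]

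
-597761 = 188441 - 786202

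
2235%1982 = 253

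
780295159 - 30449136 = 749846023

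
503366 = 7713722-7210356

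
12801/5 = 12801/5 = 2560.20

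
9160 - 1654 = 7506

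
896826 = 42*21353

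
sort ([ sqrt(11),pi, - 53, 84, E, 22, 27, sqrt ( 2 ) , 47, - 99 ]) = [  -  99, - 53, sqrt( 2),E,pi , sqrt( 11 ),22,  27 , 47, 84]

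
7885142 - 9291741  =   - 1406599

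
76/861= 76/861 = 0.09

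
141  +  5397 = 5538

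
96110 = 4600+91510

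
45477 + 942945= 988422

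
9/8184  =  3/2728 = 0.00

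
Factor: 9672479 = 107^1 * 90397^1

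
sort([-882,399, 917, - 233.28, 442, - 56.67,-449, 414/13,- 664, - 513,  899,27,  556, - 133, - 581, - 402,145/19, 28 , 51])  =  [ - 882,-664, - 581,-513, - 449,  -  402,- 233.28,- 133, - 56.67, 145/19, 27,  28, 414/13, 51,399, 442,556, 899,917]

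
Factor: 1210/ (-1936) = - 2^(-3)*5^1 = - 5/8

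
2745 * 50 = 137250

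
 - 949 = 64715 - 65664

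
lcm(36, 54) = 108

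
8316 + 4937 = 13253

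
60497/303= 60497/303 = 199.66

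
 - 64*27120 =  - 1735680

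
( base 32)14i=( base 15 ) 530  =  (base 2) 10010010010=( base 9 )1540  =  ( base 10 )1170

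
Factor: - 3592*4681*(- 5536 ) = 2^8*31^1*151^1*173^1*449^1 = 93083145472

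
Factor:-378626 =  -2^1*23^1*8231^1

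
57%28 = 1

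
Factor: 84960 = 2^5 * 3^2*5^1*59^1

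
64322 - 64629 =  - 307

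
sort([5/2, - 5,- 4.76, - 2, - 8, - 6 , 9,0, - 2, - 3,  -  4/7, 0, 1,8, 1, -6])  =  [ - 8, - 6, - 6, - 5 , - 4.76, - 3, - 2, -2, - 4/7 , 0,0, 1, 1, 5/2,  8,9] 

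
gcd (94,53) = 1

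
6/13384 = 3/6692 = 0.00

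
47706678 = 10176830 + 37529848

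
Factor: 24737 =29^1  *  853^1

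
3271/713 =3271/713 = 4.59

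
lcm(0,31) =0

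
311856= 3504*89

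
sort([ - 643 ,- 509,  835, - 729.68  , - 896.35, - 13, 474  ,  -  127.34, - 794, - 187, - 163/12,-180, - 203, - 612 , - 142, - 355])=[ - 896.35,-794, - 729.68, - 643, - 612, - 509 , - 355, - 203 , - 187, - 180 ,-142,-127.34, - 163/12, - 13  ,  474 , 835] 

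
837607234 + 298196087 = 1135803321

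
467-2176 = - 1709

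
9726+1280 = 11006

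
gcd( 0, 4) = 4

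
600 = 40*15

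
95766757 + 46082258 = 141849015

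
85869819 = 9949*8631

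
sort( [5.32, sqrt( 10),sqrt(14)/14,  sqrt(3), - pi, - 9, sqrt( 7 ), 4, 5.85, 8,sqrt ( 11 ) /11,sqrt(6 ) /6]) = [ - 9,-pi, sqrt(14 ) /14, sqrt(11)/11 , sqrt(6)/6,sqrt(3 ), sqrt(7),sqrt(10),4, 5.32,  5.85, 8]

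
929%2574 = 929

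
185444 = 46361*4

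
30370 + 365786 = 396156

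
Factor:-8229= - 3^1*13^1*211^1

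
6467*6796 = 43949732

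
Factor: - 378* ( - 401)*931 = 141119118 = 2^1*3^3*7^3* 19^1*401^1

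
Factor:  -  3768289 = -7^1 * 19^1*29^1*977^1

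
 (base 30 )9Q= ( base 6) 1212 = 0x128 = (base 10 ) 296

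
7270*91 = 661570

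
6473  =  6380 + 93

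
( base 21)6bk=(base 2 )101101010001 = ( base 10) 2897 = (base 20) 74h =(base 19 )809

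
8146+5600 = 13746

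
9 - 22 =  - 13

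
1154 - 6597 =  - 5443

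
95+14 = 109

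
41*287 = 11767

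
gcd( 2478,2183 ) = 59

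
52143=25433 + 26710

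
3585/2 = 3585/2 = 1792.50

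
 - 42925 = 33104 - 76029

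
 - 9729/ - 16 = 608 + 1/16 = 608.06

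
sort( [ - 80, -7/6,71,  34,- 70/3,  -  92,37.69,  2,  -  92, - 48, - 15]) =[- 92,  -  92,-80,  -  48,-70/3,  -  15, - 7/6,2,  34,37.69,71] 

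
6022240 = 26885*224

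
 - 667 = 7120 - 7787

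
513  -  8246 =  - 7733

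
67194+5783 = 72977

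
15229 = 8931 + 6298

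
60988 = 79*772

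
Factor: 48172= 2^2 * 12043^1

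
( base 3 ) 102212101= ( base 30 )9IA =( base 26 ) cki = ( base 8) 20712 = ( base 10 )8650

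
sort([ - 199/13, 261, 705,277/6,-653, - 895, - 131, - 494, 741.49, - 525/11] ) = [ - 895, -653,-494, - 131, - 525/11 , - 199/13,  277/6, 261,705, 741.49]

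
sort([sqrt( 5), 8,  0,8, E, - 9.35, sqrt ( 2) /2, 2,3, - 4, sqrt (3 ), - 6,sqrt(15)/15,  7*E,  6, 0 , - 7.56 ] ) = [-9.35, - 7.56,-6, - 4,0,0,sqrt(15)/15, sqrt(2)/2,sqrt(3 ), 2,sqrt( 5),  E,3,6, 8, 8, 7*E ] 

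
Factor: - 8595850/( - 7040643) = 2^1 *3^(  -  1) * 5^2*41^( - 1)*57241^( - 1 )*171917^1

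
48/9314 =24/4657 =0.01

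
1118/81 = 13 + 65/81 = 13.80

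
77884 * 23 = 1791332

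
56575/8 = 56575/8 = 7071.88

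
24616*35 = 861560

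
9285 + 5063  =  14348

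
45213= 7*6459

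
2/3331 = 2/3331=   0.00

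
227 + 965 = 1192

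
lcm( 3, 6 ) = 6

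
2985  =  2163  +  822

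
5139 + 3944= 9083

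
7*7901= 55307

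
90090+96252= 186342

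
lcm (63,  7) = 63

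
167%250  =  167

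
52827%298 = 81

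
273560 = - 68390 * ( - 4 ) 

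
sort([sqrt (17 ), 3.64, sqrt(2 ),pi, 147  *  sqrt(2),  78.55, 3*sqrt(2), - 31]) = [-31,sqrt(2 ), pi , 3.64,sqrt(17),3*sqrt(2), 78.55, 147 *sqrt( 2)] 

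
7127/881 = 8+79/881 = 8.09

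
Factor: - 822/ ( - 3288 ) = 1/4 = 2^( - 2)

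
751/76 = 9+67/76 = 9.88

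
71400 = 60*1190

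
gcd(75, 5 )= 5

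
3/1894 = 3/1894 = 0.00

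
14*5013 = 70182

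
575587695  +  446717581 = 1022305276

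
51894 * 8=415152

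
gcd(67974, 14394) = 6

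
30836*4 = 123344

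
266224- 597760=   -  331536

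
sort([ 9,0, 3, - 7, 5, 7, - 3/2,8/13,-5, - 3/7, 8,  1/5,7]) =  [ - 7, - 5 ,-3/2,-3/7 , 0 , 1/5,8/13,3,5,7, 7,8, 9]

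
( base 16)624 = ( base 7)4404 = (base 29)1P6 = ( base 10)1572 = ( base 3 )2011020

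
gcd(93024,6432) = 96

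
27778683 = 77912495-50133812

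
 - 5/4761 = -1 + 4756/4761 = -  0.00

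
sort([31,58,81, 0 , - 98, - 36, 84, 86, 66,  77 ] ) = [ - 98, - 36,0, 31, 58, 66,77, 81, 84,  86] 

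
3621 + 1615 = 5236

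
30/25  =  1 + 1/5 = 1.20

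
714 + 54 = 768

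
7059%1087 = 537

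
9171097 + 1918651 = 11089748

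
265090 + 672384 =937474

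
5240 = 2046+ 3194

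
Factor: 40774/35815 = 2^1 * 5^(-1) * 13^( - 1)*37^1 = 74/65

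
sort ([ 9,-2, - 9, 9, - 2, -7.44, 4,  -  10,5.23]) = [ - 10, - 9, - 7.44,  -  2, - 2,4, 5.23,9,9 ] 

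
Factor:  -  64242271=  - 64242271^1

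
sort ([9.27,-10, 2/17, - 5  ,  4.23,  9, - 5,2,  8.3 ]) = [ - 10  ,  -  5, - 5, 2/17, 2, 4.23,8.3, 9, 9.27 ] 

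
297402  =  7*42486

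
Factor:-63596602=  -  2^1 *31798301^1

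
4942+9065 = 14007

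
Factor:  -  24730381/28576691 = -1902337/2198207 = -  11^( - 2 )*19^1*37^(-1) * 59^1  *491^( - 1 )*1697^1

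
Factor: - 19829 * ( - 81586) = 2^1*19^2*79^1*113^1 * 251^1 = 1617768794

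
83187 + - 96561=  - 13374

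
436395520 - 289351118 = 147044402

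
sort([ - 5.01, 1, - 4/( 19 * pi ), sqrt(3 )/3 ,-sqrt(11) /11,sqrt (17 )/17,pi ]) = [ - 5.01,  -  sqrt( 11 )/11, - 4/(19*pi),sqrt(17) /17 , sqrt(3 )/3, 1,pi]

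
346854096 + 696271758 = 1043125854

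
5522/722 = 7 + 234/361 = 7.65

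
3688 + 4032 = 7720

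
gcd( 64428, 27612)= 9204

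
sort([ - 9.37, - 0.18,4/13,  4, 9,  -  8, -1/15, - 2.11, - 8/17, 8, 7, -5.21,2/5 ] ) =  [ - 9.37,-8,-5.21,-2.11, - 8/17,- 0.18, - 1/15,  4/13, 2/5, 4 , 7, 8,9] 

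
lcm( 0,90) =0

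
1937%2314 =1937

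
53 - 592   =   - 539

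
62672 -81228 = -18556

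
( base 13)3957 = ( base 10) 8184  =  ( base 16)1FF8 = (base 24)e50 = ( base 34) 72o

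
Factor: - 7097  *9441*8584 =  - 575151837768 = -  2^3*3^2 * 29^1*37^1 * 47^1 * 151^1*1049^1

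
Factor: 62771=41^1*1531^1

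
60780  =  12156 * 5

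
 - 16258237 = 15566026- 31824263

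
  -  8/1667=-1+ 1659/1667= - 0.00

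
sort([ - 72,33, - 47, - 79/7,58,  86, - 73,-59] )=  [-73, - 72, - 59, -47, - 79/7 , 33, 58, 86 ] 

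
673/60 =673/60 = 11.22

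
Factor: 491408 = 2^4*30713^1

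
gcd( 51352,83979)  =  7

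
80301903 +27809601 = 108111504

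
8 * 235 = 1880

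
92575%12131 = 7658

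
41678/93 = 448 + 14/93 = 448.15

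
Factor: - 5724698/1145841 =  - 2^1*3^(  -  1 )*7^1*193^(-1)*461^1*887^1*1979^( - 1) 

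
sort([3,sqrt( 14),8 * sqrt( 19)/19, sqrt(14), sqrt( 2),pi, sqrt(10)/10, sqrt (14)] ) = [sqrt( 10 ) /10, sqrt( 2), 8*sqrt( 19 )/19, 3, pi,sqrt( 14 ),sqrt( 14), sqrt( 14)]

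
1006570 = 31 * 32470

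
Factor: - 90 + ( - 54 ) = - 2^4*3^2 = -144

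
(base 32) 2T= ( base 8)135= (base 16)5D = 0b1011101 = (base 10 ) 93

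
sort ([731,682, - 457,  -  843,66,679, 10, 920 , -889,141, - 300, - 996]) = [-996,  -  889, - 843,-457,-300,10,66,141, 679,  682,731, 920]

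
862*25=21550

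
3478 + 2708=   6186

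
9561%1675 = 1186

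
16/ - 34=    - 8/17= -  0.47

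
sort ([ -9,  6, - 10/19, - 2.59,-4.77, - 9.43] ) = [ - 9.43,-9, - 4.77, - 2.59, - 10/19,6] 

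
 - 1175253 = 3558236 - 4733489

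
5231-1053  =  4178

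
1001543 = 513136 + 488407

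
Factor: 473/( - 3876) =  - 2^( - 2) * 3^( - 1 )*11^1  *  17^( - 1 )*19^( - 1) *43^1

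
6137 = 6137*1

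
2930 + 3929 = 6859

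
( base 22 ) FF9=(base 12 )4493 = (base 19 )120I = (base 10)7599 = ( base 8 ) 16657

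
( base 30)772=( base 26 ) 9GC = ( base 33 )5wb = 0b1100101110000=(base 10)6512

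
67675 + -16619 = 51056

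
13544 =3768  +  9776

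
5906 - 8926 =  -3020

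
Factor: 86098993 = 86098993^1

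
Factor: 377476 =2^2*11^1 * 23^1 * 373^1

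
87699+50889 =138588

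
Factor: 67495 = 5^1*13499^1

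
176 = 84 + 92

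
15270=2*7635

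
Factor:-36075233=- 36075233^1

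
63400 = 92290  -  28890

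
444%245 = 199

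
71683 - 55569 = 16114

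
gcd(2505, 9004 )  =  1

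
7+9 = 16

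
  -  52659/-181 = 290 + 169/181 = 290.93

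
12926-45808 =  - 32882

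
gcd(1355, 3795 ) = 5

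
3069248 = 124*24752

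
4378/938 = 2189/469=4.67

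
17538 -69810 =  - 52272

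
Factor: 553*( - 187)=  - 7^1* 11^1*17^1*79^1 = - 103411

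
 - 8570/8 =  - 1072+3/4 = -  1071.25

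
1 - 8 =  - 7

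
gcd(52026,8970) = 1794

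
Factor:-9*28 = - 252 = -  2^2*3^2*7^1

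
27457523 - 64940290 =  - 37482767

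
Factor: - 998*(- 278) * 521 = 2^2*139^1* 499^1 * 521^1 = 144548324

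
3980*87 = 346260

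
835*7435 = 6208225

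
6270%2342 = 1586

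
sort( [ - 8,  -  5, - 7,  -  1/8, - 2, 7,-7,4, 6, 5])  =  [ - 8,- 7, - 7,  -  5, - 2, - 1/8, 4, 5, 6, 7] 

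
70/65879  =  70/65879= 0.00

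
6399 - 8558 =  - 2159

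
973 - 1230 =- 257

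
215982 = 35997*6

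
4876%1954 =968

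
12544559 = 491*25549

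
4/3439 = 4/3439 = 0.00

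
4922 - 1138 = 3784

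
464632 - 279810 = 184822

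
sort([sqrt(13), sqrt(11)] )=[sqrt( 11 ), sqrt( 13 )]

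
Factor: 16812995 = 5^1*  73^2*631^1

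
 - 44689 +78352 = 33663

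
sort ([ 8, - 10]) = [- 10, 8 ]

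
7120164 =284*25071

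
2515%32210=2515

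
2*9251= 18502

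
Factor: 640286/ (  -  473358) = - 320143/236679  =  - 3^( - 1)*78893^ (  -  1)*320143^1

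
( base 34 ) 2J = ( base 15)5C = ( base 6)223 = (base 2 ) 1010111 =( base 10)87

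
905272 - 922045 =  - 16773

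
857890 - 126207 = 731683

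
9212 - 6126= 3086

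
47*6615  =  310905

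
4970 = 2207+2763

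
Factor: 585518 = 2^1*292759^1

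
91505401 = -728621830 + 820127231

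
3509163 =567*6189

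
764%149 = 19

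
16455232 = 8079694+8375538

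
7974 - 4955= 3019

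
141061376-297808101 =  - 156746725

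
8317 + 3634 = 11951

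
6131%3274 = 2857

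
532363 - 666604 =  - 134241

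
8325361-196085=8129276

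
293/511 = 293/511= 0.57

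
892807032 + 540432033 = 1433239065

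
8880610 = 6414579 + 2466031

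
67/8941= 67/8941 = 0.01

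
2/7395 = 2/7395= 0.00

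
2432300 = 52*46775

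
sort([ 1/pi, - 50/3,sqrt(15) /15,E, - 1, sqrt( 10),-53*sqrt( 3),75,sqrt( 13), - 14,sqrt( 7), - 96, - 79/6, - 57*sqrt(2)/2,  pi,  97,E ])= [ - 96, - 53 * sqrt(3), - 57  *sqrt( 2)/2, - 50/3 , - 14, - 79/6, - 1, sqrt (15 )/15, 1/pi,sqrt( 7 ),E,E, pi,sqrt( 10),sqrt( 13),75,97 ]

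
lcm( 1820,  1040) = 7280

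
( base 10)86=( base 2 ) 1010110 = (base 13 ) 68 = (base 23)3h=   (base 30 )2q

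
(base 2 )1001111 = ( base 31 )2h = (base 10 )79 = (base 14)59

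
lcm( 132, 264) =264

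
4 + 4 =8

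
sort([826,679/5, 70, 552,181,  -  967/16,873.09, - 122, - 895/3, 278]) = [- 895/3, - 122, - 967/16  ,  70,679/5, 181,278, 552, 826, 873.09 ] 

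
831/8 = 103 + 7/8 = 103.88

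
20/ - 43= -1 + 23/43 = - 0.47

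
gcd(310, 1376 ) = 2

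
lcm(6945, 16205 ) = 48615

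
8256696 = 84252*98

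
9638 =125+9513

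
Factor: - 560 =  - 2^4*5^1*  7^1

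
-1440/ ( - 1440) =1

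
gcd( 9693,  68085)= 9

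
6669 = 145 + 6524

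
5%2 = 1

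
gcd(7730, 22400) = 10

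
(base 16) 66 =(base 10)102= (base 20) 52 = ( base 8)146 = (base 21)4I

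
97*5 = 485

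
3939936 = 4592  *858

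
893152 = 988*904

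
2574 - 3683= - 1109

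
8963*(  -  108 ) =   -  968004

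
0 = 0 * 6816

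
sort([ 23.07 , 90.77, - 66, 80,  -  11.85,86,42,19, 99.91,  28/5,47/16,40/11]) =[ - 66,-11.85,47/16,40/11 , 28/5,19,23.07,42,80, 86,90.77, 99.91 ] 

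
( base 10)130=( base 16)82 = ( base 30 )4a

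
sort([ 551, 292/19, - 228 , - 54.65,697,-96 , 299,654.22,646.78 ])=[ - 228, - 96, - 54.65,292/19,  299,551,646.78,654.22, 697 ] 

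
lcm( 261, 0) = 0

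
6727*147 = 988869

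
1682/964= 841/482 = 1.74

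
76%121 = 76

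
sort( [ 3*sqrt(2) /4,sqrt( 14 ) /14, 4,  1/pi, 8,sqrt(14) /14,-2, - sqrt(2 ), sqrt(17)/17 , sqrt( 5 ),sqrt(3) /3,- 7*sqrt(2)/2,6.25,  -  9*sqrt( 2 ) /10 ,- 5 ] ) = [ - 5,- 7 * sqrt(2) /2, -2, - sqrt(2),-9*sqrt ( 2 ) /10, sqrt(  17)/17 , sqrt( 14) /14, sqrt(14)/14,1/pi,sqrt(3 )/3, 3*sqrt(2 )/4,sqrt(5),4,  6.25,8 ] 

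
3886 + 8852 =12738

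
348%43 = 4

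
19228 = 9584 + 9644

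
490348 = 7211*68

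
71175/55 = 1294 + 1/11=1294.09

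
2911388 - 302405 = 2608983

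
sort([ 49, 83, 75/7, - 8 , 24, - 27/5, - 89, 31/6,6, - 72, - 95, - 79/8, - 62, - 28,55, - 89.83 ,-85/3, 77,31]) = [ - 95, -89.83,  -  89, - 72, - 62, - 85/3,- 28,- 79/8, - 8 , - 27/5,31/6 , 6, 75/7, 24,31, 49,55, 77,83]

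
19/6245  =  19/6245=0.00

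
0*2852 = 0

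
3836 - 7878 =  - 4042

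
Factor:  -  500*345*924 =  - 159390000 = - 2^4*3^2*5^4*7^1*11^1*23^1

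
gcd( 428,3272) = 4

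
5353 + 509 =5862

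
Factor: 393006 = 2^1*3^1*17^1*3853^1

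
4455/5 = 891 = 891.00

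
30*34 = 1020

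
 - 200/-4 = 50 + 0/1=50.00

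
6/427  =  6/427 = 0.01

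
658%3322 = 658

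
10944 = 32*342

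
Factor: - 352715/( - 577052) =2^( - 2) * 5^1*7^( - 1)*11^3 * 37^(-1)*53^1 *557^(  -  1)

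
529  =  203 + 326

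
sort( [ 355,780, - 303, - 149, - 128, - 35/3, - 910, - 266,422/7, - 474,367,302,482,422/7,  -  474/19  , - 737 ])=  [-910,-737, - 474,-303,- 266,-149, - 128, - 474/19, - 35/3,422/7,422/7,302,355, 367,482,780 ] 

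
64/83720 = 8/10465 =0.00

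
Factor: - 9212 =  - 2^2*7^2*47^1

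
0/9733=0 = 0.00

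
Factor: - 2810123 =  - 101^1 * 27823^1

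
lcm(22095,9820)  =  88380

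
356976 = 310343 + 46633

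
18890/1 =18890 = 18890.00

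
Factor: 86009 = 7^1*11^1 * 1117^1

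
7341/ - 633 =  - 12 + 85/211 = -11.60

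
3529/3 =3529/3=1176.33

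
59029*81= 4781349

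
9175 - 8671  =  504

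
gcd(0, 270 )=270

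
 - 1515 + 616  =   - 899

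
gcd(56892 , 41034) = 6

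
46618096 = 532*87628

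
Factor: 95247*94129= 3^2*7^2*17^1*19^1*113^1*557^1=8965504863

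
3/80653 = 3/80653=0.00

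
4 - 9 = -5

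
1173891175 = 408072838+765818337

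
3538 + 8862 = 12400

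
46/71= 46/71 = 0.65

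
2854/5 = 2854/5= 570.80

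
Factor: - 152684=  - 2^2*7^2*19^1*41^1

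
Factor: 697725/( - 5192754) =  - 33225/247274 = - 2^(-1)*3^1*5^2*443^1*123637^( -1 ) 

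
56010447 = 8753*6399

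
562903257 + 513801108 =1076704365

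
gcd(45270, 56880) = 90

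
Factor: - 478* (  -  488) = 2^4*61^1*239^1 = 233264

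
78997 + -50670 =28327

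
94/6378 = 47/3189 = 0.01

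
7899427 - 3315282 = 4584145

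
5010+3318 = 8328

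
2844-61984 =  - 59140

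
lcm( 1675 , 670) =3350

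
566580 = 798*710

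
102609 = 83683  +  18926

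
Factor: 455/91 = 5^1 = 5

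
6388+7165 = 13553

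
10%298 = 10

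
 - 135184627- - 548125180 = 412940553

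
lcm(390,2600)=7800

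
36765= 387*95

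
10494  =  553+9941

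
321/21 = 107/7 = 15.29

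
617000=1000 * 617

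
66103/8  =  66103/8 = 8262.88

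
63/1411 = 63/1411  =  0.04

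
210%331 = 210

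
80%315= 80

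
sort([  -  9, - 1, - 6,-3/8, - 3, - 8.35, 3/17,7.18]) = [ - 9,-8.35, - 6, - 3, - 1,-3/8,  3/17, 7.18]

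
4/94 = 2/47= 0.04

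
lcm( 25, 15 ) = 75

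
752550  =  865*870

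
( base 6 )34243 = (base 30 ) 5BL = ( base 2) 1001011110011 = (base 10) 4851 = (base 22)a0b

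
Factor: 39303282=2^1*3^1*6550547^1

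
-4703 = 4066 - 8769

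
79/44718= 79/44718 = 0.00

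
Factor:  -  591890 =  - 2^1 * 5^1*13^1*29^1* 157^1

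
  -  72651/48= - 24217/16 = - 1513.56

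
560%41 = 27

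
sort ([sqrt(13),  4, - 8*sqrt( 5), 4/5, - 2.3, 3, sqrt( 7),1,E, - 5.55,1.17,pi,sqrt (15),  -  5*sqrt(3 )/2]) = [ - 8* sqrt(5 ), - 5.55, - 5*sqrt(3 ) /2, - 2.3,4/5,1,1.17, sqrt( 7 ),E,3 , pi,sqrt(13),sqrt( 15),4]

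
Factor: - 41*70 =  - 2870  =  -2^1*5^1*7^1 * 41^1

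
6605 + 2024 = 8629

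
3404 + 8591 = 11995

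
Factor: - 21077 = -7^1*3011^1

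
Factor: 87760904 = 2^3*7^1*11^1*142469^1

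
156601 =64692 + 91909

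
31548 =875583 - 844035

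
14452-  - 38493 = 52945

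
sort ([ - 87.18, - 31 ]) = [  -  87.18, - 31 ] 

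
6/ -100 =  - 1 + 47/50 = -0.06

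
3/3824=3/3824 = 0.00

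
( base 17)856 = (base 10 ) 2403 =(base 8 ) 4543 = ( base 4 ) 211203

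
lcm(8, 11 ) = 88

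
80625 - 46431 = 34194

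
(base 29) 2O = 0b1010010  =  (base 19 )46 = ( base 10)82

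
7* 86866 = 608062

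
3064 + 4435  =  7499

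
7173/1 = 7173 = 7173.00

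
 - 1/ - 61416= 1/61416= 0.00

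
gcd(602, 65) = 1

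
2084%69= 14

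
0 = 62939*0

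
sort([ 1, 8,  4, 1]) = [ 1,  1,4,8] 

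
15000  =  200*75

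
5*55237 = 276185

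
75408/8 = 9426 = 9426.00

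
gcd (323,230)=1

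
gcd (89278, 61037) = 911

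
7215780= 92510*78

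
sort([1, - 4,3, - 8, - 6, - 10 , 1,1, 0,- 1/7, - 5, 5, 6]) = [ - 10, - 8,  -  6 , - 5 , - 4, - 1/7, 0 , 1,1,1,3, 5, 6]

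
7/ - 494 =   -  7/494 = - 0.01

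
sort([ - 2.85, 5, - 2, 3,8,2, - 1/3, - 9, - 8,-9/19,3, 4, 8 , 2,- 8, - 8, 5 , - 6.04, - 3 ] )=[ - 9, - 8, - 8, - 8, - 6.04, - 3 ,  -  2.85 ,-2 ,-9/19, - 1/3 , 2,2  ,  3,  3, 4,5, 5, 8, 8 ]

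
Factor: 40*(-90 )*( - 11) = 2^4*3^2*5^2*11^1 =39600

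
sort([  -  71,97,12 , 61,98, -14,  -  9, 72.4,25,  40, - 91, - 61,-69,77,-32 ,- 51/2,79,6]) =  [ - 91, - 71, - 69, - 61,-32, - 51/2, - 14,  -  9,  6,12, 25,40, 61,72.4, 77, 79,97, 98] 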